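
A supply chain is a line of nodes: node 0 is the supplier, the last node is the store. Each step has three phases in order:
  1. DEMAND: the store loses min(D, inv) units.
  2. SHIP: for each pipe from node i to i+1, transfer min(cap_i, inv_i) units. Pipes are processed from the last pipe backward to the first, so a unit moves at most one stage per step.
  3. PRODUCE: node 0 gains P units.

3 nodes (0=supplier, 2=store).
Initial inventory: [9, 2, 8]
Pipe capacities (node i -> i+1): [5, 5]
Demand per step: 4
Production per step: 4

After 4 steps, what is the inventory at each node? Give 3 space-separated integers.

Step 1: demand=4,sold=4 ship[1->2]=2 ship[0->1]=5 prod=4 -> inv=[8 5 6]
Step 2: demand=4,sold=4 ship[1->2]=5 ship[0->1]=5 prod=4 -> inv=[7 5 7]
Step 3: demand=4,sold=4 ship[1->2]=5 ship[0->1]=5 prod=4 -> inv=[6 5 8]
Step 4: demand=4,sold=4 ship[1->2]=5 ship[0->1]=5 prod=4 -> inv=[5 5 9]

5 5 9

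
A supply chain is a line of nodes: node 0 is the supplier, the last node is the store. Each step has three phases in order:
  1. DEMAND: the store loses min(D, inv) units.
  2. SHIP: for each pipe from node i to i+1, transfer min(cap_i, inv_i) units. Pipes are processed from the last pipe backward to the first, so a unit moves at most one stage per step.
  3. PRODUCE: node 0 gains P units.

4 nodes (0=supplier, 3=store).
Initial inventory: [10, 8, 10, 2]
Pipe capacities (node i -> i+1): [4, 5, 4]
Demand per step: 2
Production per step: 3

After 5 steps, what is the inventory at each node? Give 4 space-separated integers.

Step 1: demand=2,sold=2 ship[2->3]=4 ship[1->2]=5 ship[0->1]=4 prod=3 -> inv=[9 7 11 4]
Step 2: demand=2,sold=2 ship[2->3]=4 ship[1->2]=5 ship[0->1]=4 prod=3 -> inv=[8 6 12 6]
Step 3: demand=2,sold=2 ship[2->3]=4 ship[1->2]=5 ship[0->1]=4 prod=3 -> inv=[7 5 13 8]
Step 4: demand=2,sold=2 ship[2->3]=4 ship[1->2]=5 ship[0->1]=4 prod=3 -> inv=[6 4 14 10]
Step 5: demand=2,sold=2 ship[2->3]=4 ship[1->2]=4 ship[0->1]=4 prod=3 -> inv=[5 4 14 12]

5 4 14 12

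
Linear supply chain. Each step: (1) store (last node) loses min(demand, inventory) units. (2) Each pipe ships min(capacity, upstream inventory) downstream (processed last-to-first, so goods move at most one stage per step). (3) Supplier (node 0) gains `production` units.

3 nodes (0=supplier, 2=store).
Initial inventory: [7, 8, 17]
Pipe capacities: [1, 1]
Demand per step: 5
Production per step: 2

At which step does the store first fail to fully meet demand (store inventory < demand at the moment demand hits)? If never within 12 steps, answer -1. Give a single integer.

Step 1: demand=5,sold=5 ship[1->2]=1 ship[0->1]=1 prod=2 -> [8 8 13]
Step 2: demand=5,sold=5 ship[1->2]=1 ship[0->1]=1 prod=2 -> [9 8 9]
Step 3: demand=5,sold=5 ship[1->2]=1 ship[0->1]=1 prod=2 -> [10 8 5]
Step 4: demand=5,sold=5 ship[1->2]=1 ship[0->1]=1 prod=2 -> [11 8 1]
Step 5: demand=5,sold=1 ship[1->2]=1 ship[0->1]=1 prod=2 -> [12 8 1]
Step 6: demand=5,sold=1 ship[1->2]=1 ship[0->1]=1 prod=2 -> [13 8 1]
Step 7: demand=5,sold=1 ship[1->2]=1 ship[0->1]=1 prod=2 -> [14 8 1]
Step 8: demand=5,sold=1 ship[1->2]=1 ship[0->1]=1 prod=2 -> [15 8 1]
Step 9: demand=5,sold=1 ship[1->2]=1 ship[0->1]=1 prod=2 -> [16 8 1]
Step 10: demand=5,sold=1 ship[1->2]=1 ship[0->1]=1 prod=2 -> [17 8 1]
Step 11: demand=5,sold=1 ship[1->2]=1 ship[0->1]=1 prod=2 -> [18 8 1]
Step 12: demand=5,sold=1 ship[1->2]=1 ship[0->1]=1 prod=2 -> [19 8 1]
First stockout at step 5

5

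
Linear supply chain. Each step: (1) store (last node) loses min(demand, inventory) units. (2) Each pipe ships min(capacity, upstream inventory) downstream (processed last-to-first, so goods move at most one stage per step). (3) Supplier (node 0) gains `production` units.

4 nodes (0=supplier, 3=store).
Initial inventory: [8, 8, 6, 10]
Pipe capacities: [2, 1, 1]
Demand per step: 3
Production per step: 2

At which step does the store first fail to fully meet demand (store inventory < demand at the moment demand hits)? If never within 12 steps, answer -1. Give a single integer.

Step 1: demand=3,sold=3 ship[2->3]=1 ship[1->2]=1 ship[0->1]=2 prod=2 -> [8 9 6 8]
Step 2: demand=3,sold=3 ship[2->3]=1 ship[1->2]=1 ship[0->1]=2 prod=2 -> [8 10 6 6]
Step 3: demand=3,sold=3 ship[2->3]=1 ship[1->2]=1 ship[0->1]=2 prod=2 -> [8 11 6 4]
Step 4: demand=3,sold=3 ship[2->3]=1 ship[1->2]=1 ship[0->1]=2 prod=2 -> [8 12 6 2]
Step 5: demand=3,sold=2 ship[2->3]=1 ship[1->2]=1 ship[0->1]=2 prod=2 -> [8 13 6 1]
Step 6: demand=3,sold=1 ship[2->3]=1 ship[1->2]=1 ship[0->1]=2 prod=2 -> [8 14 6 1]
Step 7: demand=3,sold=1 ship[2->3]=1 ship[1->2]=1 ship[0->1]=2 prod=2 -> [8 15 6 1]
Step 8: demand=3,sold=1 ship[2->3]=1 ship[1->2]=1 ship[0->1]=2 prod=2 -> [8 16 6 1]
Step 9: demand=3,sold=1 ship[2->3]=1 ship[1->2]=1 ship[0->1]=2 prod=2 -> [8 17 6 1]
Step 10: demand=3,sold=1 ship[2->3]=1 ship[1->2]=1 ship[0->1]=2 prod=2 -> [8 18 6 1]
Step 11: demand=3,sold=1 ship[2->3]=1 ship[1->2]=1 ship[0->1]=2 prod=2 -> [8 19 6 1]
Step 12: demand=3,sold=1 ship[2->3]=1 ship[1->2]=1 ship[0->1]=2 prod=2 -> [8 20 6 1]
First stockout at step 5

5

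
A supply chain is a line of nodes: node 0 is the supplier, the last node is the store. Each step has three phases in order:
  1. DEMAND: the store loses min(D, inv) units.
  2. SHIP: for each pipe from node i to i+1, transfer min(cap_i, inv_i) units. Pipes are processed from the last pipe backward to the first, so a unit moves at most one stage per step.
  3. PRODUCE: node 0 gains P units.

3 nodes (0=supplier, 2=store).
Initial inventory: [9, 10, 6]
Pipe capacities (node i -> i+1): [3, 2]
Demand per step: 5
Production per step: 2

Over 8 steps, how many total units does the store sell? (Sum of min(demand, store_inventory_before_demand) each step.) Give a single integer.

Step 1: sold=5 (running total=5) -> [8 11 3]
Step 2: sold=3 (running total=8) -> [7 12 2]
Step 3: sold=2 (running total=10) -> [6 13 2]
Step 4: sold=2 (running total=12) -> [5 14 2]
Step 5: sold=2 (running total=14) -> [4 15 2]
Step 6: sold=2 (running total=16) -> [3 16 2]
Step 7: sold=2 (running total=18) -> [2 17 2]
Step 8: sold=2 (running total=20) -> [2 17 2]

Answer: 20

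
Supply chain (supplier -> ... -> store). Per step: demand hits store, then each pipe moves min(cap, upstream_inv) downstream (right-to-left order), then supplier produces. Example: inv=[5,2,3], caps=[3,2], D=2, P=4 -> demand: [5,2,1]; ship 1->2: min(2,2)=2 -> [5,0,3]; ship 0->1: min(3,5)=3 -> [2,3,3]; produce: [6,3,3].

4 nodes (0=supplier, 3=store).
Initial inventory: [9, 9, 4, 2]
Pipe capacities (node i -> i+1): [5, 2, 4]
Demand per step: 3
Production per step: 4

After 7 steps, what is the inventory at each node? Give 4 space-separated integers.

Step 1: demand=3,sold=2 ship[2->3]=4 ship[1->2]=2 ship[0->1]=5 prod=4 -> inv=[8 12 2 4]
Step 2: demand=3,sold=3 ship[2->3]=2 ship[1->2]=2 ship[0->1]=5 prod=4 -> inv=[7 15 2 3]
Step 3: demand=3,sold=3 ship[2->3]=2 ship[1->2]=2 ship[0->1]=5 prod=4 -> inv=[6 18 2 2]
Step 4: demand=3,sold=2 ship[2->3]=2 ship[1->2]=2 ship[0->1]=5 prod=4 -> inv=[5 21 2 2]
Step 5: demand=3,sold=2 ship[2->3]=2 ship[1->2]=2 ship[0->1]=5 prod=4 -> inv=[4 24 2 2]
Step 6: demand=3,sold=2 ship[2->3]=2 ship[1->2]=2 ship[0->1]=4 prod=4 -> inv=[4 26 2 2]
Step 7: demand=3,sold=2 ship[2->3]=2 ship[1->2]=2 ship[0->1]=4 prod=4 -> inv=[4 28 2 2]

4 28 2 2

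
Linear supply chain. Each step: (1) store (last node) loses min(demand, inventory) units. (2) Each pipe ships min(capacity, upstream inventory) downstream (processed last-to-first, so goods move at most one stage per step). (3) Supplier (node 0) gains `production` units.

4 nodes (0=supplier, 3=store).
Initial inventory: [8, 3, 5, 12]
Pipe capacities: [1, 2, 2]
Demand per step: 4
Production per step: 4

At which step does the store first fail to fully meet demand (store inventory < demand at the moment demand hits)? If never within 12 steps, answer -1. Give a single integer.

Step 1: demand=4,sold=4 ship[2->3]=2 ship[1->2]=2 ship[0->1]=1 prod=4 -> [11 2 5 10]
Step 2: demand=4,sold=4 ship[2->3]=2 ship[1->2]=2 ship[0->1]=1 prod=4 -> [14 1 5 8]
Step 3: demand=4,sold=4 ship[2->3]=2 ship[1->2]=1 ship[0->1]=1 prod=4 -> [17 1 4 6]
Step 4: demand=4,sold=4 ship[2->3]=2 ship[1->2]=1 ship[0->1]=1 prod=4 -> [20 1 3 4]
Step 5: demand=4,sold=4 ship[2->3]=2 ship[1->2]=1 ship[0->1]=1 prod=4 -> [23 1 2 2]
Step 6: demand=4,sold=2 ship[2->3]=2 ship[1->2]=1 ship[0->1]=1 prod=4 -> [26 1 1 2]
Step 7: demand=4,sold=2 ship[2->3]=1 ship[1->2]=1 ship[0->1]=1 prod=4 -> [29 1 1 1]
Step 8: demand=4,sold=1 ship[2->3]=1 ship[1->2]=1 ship[0->1]=1 prod=4 -> [32 1 1 1]
Step 9: demand=4,sold=1 ship[2->3]=1 ship[1->2]=1 ship[0->1]=1 prod=4 -> [35 1 1 1]
Step 10: demand=4,sold=1 ship[2->3]=1 ship[1->2]=1 ship[0->1]=1 prod=4 -> [38 1 1 1]
Step 11: demand=4,sold=1 ship[2->3]=1 ship[1->2]=1 ship[0->1]=1 prod=4 -> [41 1 1 1]
Step 12: demand=4,sold=1 ship[2->3]=1 ship[1->2]=1 ship[0->1]=1 prod=4 -> [44 1 1 1]
First stockout at step 6

6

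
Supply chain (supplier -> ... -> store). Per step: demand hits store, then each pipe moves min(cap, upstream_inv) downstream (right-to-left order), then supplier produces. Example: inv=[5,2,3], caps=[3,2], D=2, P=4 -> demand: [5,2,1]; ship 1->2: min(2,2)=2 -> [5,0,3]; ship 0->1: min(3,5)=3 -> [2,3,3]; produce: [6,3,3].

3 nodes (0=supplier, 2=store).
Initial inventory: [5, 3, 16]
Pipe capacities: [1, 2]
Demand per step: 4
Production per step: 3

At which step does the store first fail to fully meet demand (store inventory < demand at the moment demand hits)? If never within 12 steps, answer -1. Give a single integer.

Step 1: demand=4,sold=4 ship[1->2]=2 ship[0->1]=1 prod=3 -> [7 2 14]
Step 2: demand=4,sold=4 ship[1->2]=2 ship[0->1]=1 prod=3 -> [9 1 12]
Step 3: demand=4,sold=4 ship[1->2]=1 ship[0->1]=1 prod=3 -> [11 1 9]
Step 4: demand=4,sold=4 ship[1->2]=1 ship[0->1]=1 prod=3 -> [13 1 6]
Step 5: demand=4,sold=4 ship[1->2]=1 ship[0->1]=1 prod=3 -> [15 1 3]
Step 6: demand=4,sold=3 ship[1->2]=1 ship[0->1]=1 prod=3 -> [17 1 1]
Step 7: demand=4,sold=1 ship[1->2]=1 ship[0->1]=1 prod=3 -> [19 1 1]
Step 8: demand=4,sold=1 ship[1->2]=1 ship[0->1]=1 prod=3 -> [21 1 1]
Step 9: demand=4,sold=1 ship[1->2]=1 ship[0->1]=1 prod=3 -> [23 1 1]
Step 10: demand=4,sold=1 ship[1->2]=1 ship[0->1]=1 prod=3 -> [25 1 1]
Step 11: demand=4,sold=1 ship[1->2]=1 ship[0->1]=1 prod=3 -> [27 1 1]
Step 12: demand=4,sold=1 ship[1->2]=1 ship[0->1]=1 prod=3 -> [29 1 1]
First stockout at step 6

6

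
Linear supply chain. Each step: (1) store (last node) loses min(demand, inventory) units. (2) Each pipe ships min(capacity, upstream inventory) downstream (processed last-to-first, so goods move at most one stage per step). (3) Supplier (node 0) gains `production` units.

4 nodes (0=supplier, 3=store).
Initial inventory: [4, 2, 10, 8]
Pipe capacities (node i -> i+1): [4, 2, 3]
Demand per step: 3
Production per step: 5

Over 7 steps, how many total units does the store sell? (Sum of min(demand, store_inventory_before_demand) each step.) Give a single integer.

Step 1: sold=3 (running total=3) -> [5 4 9 8]
Step 2: sold=3 (running total=6) -> [6 6 8 8]
Step 3: sold=3 (running total=9) -> [7 8 7 8]
Step 4: sold=3 (running total=12) -> [8 10 6 8]
Step 5: sold=3 (running total=15) -> [9 12 5 8]
Step 6: sold=3 (running total=18) -> [10 14 4 8]
Step 7: sold=3 (running total=21) -> [11 16 3 8]

Answer: 21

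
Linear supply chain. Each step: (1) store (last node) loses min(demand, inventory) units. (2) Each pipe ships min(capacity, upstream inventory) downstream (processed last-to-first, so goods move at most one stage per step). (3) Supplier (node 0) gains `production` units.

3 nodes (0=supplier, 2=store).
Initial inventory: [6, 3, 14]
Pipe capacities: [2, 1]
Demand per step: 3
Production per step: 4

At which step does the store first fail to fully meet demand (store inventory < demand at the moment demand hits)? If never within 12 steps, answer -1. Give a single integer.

Step 1: demand=3,sold=3 ship[1->2]=1 ship[0->1]=2 prod=4 -> [8 4 12]
Step 2: demand=3,sold=3 ship[1->2]=1 ship[0->1]=2 prod=4 -> [10 5 10]
Step 3: demand=3,sold=3 ship[1->2]=1 ship[0->1]=2 prod=4 -> [12 6 8]
Step 4: demand=3,sold=3 ship[1->2]=1 ship[0->1]=2 prod=4 -> [14 7 6]
Step 5: demand=3,sold=3 ship[1->2]=1 ship[0->1]=2 prod=4 -> [16 8 4]
Step 6: demand=3,sold=3 ship[1->2]=1 ship[0->1]=2 prod=4 -> [18 9 2]
Step 7: demand=3,sold=2 ship[1->2]=1 ship[0->1]=2 prod=4 -> [20 10 1]
Step 8: demand=3,sold=1 ship[1->2]=1 ship[0->1]=2 prod=4 -> [22 11 1]
Step 9: demand=3,sold=1 ship[1->2]=1 ship[0->1]=2 prod=4 -> [24 12 1]
Step 10: demand=3,sold=1 ship[1->2]=1 ship[0->1]=2 prod=4 -> [26 13 1]
Step 11: demand=3,sold=1 ship[1->2]=1 ship[0->1]=2 prod=4 -> [28 14 1]
Step 12: demand=3,sold=1 ship[1->2]=1 ship[0->1]=2 prod=4 -> [30 15 1]
First stockout at step 7

7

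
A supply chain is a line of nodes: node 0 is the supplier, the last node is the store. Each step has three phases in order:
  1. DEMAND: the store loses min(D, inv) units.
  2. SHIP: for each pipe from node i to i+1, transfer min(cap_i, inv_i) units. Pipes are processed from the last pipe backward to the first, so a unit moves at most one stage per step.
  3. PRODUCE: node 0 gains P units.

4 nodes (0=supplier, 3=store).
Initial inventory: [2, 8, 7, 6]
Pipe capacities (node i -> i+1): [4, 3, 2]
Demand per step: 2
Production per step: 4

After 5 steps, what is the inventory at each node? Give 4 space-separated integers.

Step 1: demand=2,sold=2 ship[2->3]=2 ship[1->2]=3 ship[0->1]=2 prod=4 -> inv=[4 7 8 6]
Step 2: demand=2,sold=2 ship[2->3]=2 ship[1->2]=3 ship[0->1]=4 prod=4 -> inv=[4 8 9 6]
Step 3: demand=2,sold=2 ship[2->3]=2 ship[1->2]=3 ship[0->1]=4 prod=4 -> inv=[4 9 10 6]
Step 4: demand=2,sold=2 ship[2->3]=2 ship[1->2]=3 ship[0->1]=4 prod=4 -> inv=[4 10 11 6]
Step 5: demand=2,sold=2 ship[2->3]=2 ship[1->2]=3 ship[0->1]=4 prod=4 -> inv=[4 11 12 6]

4 11 12 6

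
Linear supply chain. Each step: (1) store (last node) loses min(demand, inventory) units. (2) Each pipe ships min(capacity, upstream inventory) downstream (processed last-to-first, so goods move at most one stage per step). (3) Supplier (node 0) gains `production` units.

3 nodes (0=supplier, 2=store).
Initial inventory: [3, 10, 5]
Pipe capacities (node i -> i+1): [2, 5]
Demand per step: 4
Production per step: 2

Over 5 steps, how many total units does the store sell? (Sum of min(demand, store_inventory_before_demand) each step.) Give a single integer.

Answer: 20

Derivation:
Step 1: sold=4 (running total=4) -> [3 7 6]
Step 2: sold=4 (running total=8) -> [3 4 7]
Step 3: sold=4 (running total=12) -> [3 2 7]
Step 4: sold=4 (running total=16) -> [3 2 5]
Step 5: sold=4 (running total=20) -> [3 2 3]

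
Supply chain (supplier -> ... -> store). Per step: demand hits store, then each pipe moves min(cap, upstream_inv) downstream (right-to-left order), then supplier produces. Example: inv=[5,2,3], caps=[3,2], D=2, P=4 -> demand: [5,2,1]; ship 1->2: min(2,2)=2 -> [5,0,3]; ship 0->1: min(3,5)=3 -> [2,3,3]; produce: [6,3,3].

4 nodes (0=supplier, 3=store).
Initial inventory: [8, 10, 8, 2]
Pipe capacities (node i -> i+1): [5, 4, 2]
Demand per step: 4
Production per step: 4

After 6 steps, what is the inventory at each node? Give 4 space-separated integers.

Step 1: demand=4,sold=2 ship[2->3]=2 ship[1->2]=4 ship[0->1]=5 prod=4 -> inv=[7 11 10 2]
Step 2: demand=4,sold=2 ship[2->3]=2 ship[1->2]=4 ship[0->1]=5 prod=4 -> inv=[6 12 12 2]
Step 3: demand=4,sold=2 ship[2->3]=2 ship[1->2]=4 ship[0->1]=5 prod=4 -> inv=[5 13 14 2]
Step 4: demand=4,sold=2 ship[2->3]=2 ship[1->2]=4 ship[0->1]=5 prod=4 -> inv=[4 14 16 2]
Step 5: demand=4,sold=2 ship[2->3]=2 ship[1->2]=4 ship[0->1]=4 prod=4 -> inv=[4 14 18 2]
Step 6: demand=4,sold=2 ship[2->3]=2 ship[1->2]=4 ship[0->1]=4 prod=4 -> inv=[4 14 20 2]

4 14 20 2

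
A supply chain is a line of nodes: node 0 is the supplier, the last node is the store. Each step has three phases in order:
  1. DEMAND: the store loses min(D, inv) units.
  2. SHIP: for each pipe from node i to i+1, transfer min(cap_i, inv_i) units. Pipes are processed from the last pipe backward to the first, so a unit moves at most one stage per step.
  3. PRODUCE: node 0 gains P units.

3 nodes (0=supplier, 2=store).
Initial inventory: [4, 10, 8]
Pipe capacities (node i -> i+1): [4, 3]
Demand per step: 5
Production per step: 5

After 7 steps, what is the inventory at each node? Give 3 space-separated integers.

Step 1: demand=5,sold=5 ship[1->2]=3 ship[0->1]=4 prod=5 -> inv=[5 11 6]
Step 2: demand=5,sold=5 ship[1->2]=3 ship[0->1]=4 prod=5 -> inv=[6 12 4]
Step 3: demand=5,sold=4 ship[1->2]=3 ship[0->1]=4 prod=5 -> inv=[7 13 3]
Step 4: demand=5,sold=3 ship[1->2]=3 ship[0->1]=4 prod=5 -> inv=[8 14 3]
Step 5: demand=5,sold=3 ship[1->2]=3 ship[0->1]=4 prod=5 -> inv=[9 15 3]
Step 6: demand=5,sold=3 ship[1->2]=3 ship[0->1]=4 prod=5 -> inv=[10 16 3]
Step 7: demand=5,sold=3 ship[1->2]=3 ship[0->1]=4 prod=5 -> inv=[11 17 3]

11 17 3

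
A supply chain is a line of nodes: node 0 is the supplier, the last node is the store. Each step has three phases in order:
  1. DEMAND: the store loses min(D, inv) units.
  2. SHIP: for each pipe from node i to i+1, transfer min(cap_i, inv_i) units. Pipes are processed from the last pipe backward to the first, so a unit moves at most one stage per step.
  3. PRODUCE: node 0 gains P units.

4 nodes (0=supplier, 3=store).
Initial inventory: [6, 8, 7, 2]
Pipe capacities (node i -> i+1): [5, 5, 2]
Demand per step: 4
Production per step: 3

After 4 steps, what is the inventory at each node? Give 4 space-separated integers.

Step 1: demand=4,sold=2 ship[2->3]=2 ship[1->2]=5 ship[0->1]=5 prod=3 -> inv=[4 8 10 2]
Step 2: demand=4,sold=2 ship[2->3]=2 ship[1->2]=5 ship[0->1]=4 prod=3 -> inv=[3 7 13 2]
Step 3: demand=4,sold=2 ship[2->3]=2 ship[1->2]=5 ship[0->1]=3 prod=3 -> inv=[3 5 16 2]
Step 4: demand=4,sold=2 ship[2->3]=2 ship[1->2]=5 ship[0->1]=3 prod=3 -> inv=[3 3 19 2]

3 3 19 2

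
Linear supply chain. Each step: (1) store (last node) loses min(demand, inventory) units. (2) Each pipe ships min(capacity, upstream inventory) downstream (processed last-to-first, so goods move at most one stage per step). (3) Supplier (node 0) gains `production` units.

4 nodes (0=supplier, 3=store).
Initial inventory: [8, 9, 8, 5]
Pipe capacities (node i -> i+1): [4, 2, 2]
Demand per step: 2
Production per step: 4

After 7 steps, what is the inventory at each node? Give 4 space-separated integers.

Step 1: demand=2,sold=2 ship[2->3]=2 ship[1->2]=2 ship[0->1]=4 prod=4 -> inv=[8 11 8 5]
Step 2: demand=2,sold=2 ship[2->3]=2 ship[1->2]=2 ship[0->1]=4 prod=4 -> inv=[8 13 8 5]
Step 3: demand=2,sold=2 ship[2->3]=2 ship[1->2]=2 ship[0->1]=4 prod=4 -> inv=[8 15 8 5]
Step 4: demand=2,sold=2 ship[2->3]=2 ship[1->2]=2 ship[0->1]=4 prod=4 -> inv=[8 17 8 5]
Step 5: demand=2,sold=2 ship[2->3]=2 ship[1->2]=2 ship[0->1]=4 prod=4 -> inv=[8 19 8 5]
Step 6: demand=2,sold=2 ship[2->3]=2 ship[1->2]=2 ship[0->1]=4 prod=4 -> inv=[8 21 8 5]
Step 7: demand=2,sold=2 ship[2->3]=2 ship[1->2]=2 ship[0->1]=4 prod=4 -> inv=[8 23 8 5]

8 23 8 5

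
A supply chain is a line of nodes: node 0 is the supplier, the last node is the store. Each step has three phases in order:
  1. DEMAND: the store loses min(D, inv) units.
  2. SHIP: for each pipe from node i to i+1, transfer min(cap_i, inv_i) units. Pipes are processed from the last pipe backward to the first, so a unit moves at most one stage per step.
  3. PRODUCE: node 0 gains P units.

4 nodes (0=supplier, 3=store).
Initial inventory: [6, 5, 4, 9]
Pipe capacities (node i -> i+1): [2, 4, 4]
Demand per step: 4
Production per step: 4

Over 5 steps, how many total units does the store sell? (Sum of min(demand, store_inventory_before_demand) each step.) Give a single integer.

Answer: 20

Derivation:
Step 1: sold=4 (running total=4) -> [8 3 4 9]
Step 2: sold=4 (running total=8) -> [10 2 3 9]
Step 3: sold=4 (running total=12) -> [12 2 2 8]
Step 4: sold=4 (running total=16) -> [14 2 2 6]
Step 5: sold=4 (running total=20) -> [16 2 2 4]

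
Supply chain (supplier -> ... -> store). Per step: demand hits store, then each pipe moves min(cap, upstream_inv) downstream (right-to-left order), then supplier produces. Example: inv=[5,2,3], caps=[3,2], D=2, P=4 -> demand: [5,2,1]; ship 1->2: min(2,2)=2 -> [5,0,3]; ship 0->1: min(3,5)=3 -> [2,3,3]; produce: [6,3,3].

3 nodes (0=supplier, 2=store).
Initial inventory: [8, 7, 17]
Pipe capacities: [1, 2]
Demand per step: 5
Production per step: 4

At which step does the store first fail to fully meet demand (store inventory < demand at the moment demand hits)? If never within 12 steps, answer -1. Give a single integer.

Step 1: demand=5,sold=5 ship[1->2]=2 ship[0->1]=1 prod=4 -> [11 6 14]
Step 2: demand=5,sold=5 ship[1->2]=2 ship[0->1]=1 prod=4 -> [14 5 11]
Step 3: demand=5,sold=5 ship[1->2]=2 ship[0->1]=1 prod=4 -> [17 4 8]
Step 4: demand=5,sold=5 ship[1->2]=2 ship[0->1]=1 prod=4 -> [20 3 5]
Step 5: demand=5,sold=5 ship[1->2]=2 ship[0->1]=1 prod=4 -> [23 2 2]
Step 6: demand=5,sold=2 ship[1->2]=2 ship[0->1]=1 prod=4 -> [26 1 2]
Step 7: demand=5,sold=2 ship[1->2]=1 ship[0->1]=1 prod=4 -> [29 1 1]
Step 8: demand=5,sold=1 ship[1->2]=1 ship[0->1]=1 prod=4 -> [32 1 1]
Step 9: demand=5,sold=1 ship[1->2]=1 ship[0->1]=1 prod=4 -> [35 1 1]
Step 10: demand=5,sold=1 ship[1->2]=1 ship[0->1]=1 prod=4 -> [38 1 1]
Step 11: demand=5,sold=1 ship[1->2]=1 ship[0->1]=1 prod=4 -> [41 1 1]
Step 12: demand=5,sold=1 ship[1->2]=1 ship[0->1]=1 prod=4 -> [44 1 1]
First stockout at step 6

6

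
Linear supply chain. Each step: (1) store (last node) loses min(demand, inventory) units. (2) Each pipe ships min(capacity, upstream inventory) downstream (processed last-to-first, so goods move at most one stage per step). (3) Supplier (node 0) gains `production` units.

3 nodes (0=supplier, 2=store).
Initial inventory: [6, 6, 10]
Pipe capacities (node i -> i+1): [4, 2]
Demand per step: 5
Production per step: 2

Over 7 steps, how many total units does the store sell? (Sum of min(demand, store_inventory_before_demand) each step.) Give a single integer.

Step 1: sold=5 (running total=5) -> [4 8 7]
Step 2: sold=5 (running total=10) -> [2 10 4]
Step 3: sold=4 (running total=14) -> [2 10 2]
Step 4: sold=2 (running total=16) -> [2 10 2]
Step 5: sold=2 (running total=18) -> [2 10 2]
Step 6: sold=2 (running total=20) -> [2 10 2]
Step 7: sold=2 (running total=22) -> [2 10 2]

Answer: 22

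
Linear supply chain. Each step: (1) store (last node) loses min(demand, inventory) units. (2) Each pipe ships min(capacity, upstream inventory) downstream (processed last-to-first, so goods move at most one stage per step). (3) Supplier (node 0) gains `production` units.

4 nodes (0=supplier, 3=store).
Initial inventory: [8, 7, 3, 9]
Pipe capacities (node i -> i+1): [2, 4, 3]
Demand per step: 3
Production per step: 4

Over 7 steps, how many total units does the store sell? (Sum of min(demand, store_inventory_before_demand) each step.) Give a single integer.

Answer: 21

Derivation:
Step 1: sold=3 (running total=3) -> [10 5 4 9]
Step 2: sold=3 (running total=6) -> [12 3 5 9]
Step 3: sold=3 (running total=9) -> [14 2 5 9]
Step 4: sold=3 (running total=12) -> [16 2 4 9]
Step 5: sold=3 (running total=15) -> [18 2 3 9]
Step 6: sold=3 (running total=18) -> [20 2 2 9]
Step 7: sold=3 (running total=21) -> [22 2 2 8]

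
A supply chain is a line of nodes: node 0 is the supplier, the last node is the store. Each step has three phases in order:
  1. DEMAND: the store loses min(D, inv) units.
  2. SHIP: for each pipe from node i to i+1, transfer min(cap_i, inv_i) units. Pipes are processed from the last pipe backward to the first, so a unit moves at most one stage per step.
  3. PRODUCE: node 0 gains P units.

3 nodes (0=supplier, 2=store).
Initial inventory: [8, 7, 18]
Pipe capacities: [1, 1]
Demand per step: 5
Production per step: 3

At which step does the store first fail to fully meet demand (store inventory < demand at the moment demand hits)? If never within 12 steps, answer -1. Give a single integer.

Step 1: demand=5,sold=5 ship[1->2]=1 ship[0->1]=1 prod=3 -> [10 7 14]
Step 2: demand=5,sold=5 ship[1->2]=1 ship[0->1]=1 prod=3 -> [12 7 10]
Step 3: demand=5,sold=5 ship[1->2]=1 ship[0->1]=1 prod=3 -> [14 7 6]
Step 4: demand=5,sold=5 ship[1->2]=1 ship[0->1]=1 prod=3 -> [16 7 2]
Step 5: demand=5,sold=2 ship[1->2]=1 ship[0->1]=1 prod=3 -> [18 7 1]
Step 6: demand=5,sold=1 ship[1->2]=1 ship[0->1]=1 prod=3 -> [20 7 1]
Step 7: demand=5,sold=1 ship[1->2]=1 ship[0->1]=1 prod=3 -> [22 7 1]
Step 8: demand=5,sold=1 ship[1->2]=1 ship[0->1]=1 prod=3 -> [24 7 1]
Step 9: demand=5,sold=1 ship[1->2]=1 ship[0->1]=1 prod=3 -> [26 7 1]
Step 10: demand=5,sold=1 ship[1->2]=1 ship[0->1]=1 prod=3 -> [28 7 1]
Step 11: demand=5,sold=1 ship[1->2]=1 ship[0->1]=1 prod=3 -> [30 7 1]
Step 12: demand=5,sold=1 ship[1->2]=1 ship[0->1]=1 prod=3 -> [32 7 1]
First stockout at step 5

5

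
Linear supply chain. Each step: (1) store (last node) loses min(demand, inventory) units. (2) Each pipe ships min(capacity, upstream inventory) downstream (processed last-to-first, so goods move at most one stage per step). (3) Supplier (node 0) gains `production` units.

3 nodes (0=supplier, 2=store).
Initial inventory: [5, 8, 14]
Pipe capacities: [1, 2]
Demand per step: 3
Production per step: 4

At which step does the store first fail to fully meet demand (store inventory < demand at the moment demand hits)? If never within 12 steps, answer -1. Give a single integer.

Step 1: demand=3,sold=3 ship[1->2]=2 ship[0->1]=1 prod=4 -> [8 7 13]
Step 2: demand=3,sold=3 ship[1->2]=2 ship[0->1]=1 prod=4 -> [11 6 12]
Step 3: demand=3,sold=3 ship[1->2]=2 ship[0->1]=1 prod=4 -> [14 5 11]
Step 4: demand=3,sold=3 ship[1->2]=2 ship[0->1]=1 prod=4 -> [17 4 10]
Step 5: demand=3,sold=3 ship[1->2]=2 ship[0->1]=1 prod=4 -> [20 3 9]
Step 6: demand=3,sold=3 ship[1->2]=2 ship[0->1]=1 prod=4 -> [23 2 8]
Step 7: demand=3,sold=3 ship[1->2]=2 ship[0->1]=1 prod=4 -> [26 1 7]
Step 8: demand=3,sold=3 ship[1->2]=1 ship[0->1]=1 prod=4 -> [29 1 5]
Step 9: demand=3,sold=3 ship[1->2]=1 ship[0->1]=1 prod=4 -> [32 1 3]
Step 10: demand=3,sold=3 ship[1->2]=1 ship[0->1]=1 prod=4 -> [35 1 1]
Step 11: demand=3,sold=1 ship[1->2]=1 ship[0->1]=1 prod=4 -> [38 1 1]
Step 12: demand=3,sold=1 ship[1->2]=1 ship[0->1]=1 prod=4 -> [41 1 1]
First stockout at step 11

11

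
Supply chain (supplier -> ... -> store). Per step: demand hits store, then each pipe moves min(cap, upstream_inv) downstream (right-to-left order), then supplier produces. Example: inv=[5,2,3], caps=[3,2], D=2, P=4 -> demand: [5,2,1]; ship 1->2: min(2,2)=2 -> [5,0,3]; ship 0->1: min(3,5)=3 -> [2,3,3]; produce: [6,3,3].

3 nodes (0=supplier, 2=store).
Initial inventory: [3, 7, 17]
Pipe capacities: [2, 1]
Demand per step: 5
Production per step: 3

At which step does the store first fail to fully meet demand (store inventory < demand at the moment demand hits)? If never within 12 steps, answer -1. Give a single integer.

Step 1: demand=5,sold=5 ship[1->2]=1 ship[0->1]=2 prod=3 -> [4 8 13]
Step 2: demand=5,sold=5 ship[1->2]=1 ship[0->1]=2 prod=3 -> [5 9 9]
Step 3: demand=5,sold=5 ship[1->2]=1 ship[0->1]=2 prod=3 -> [6 10 5]
Step 4: demand=5,sold=5 ship[1->2]=1 ship[0->1]=2 prod=3 -> [7 11 1]
Step 5: demand=5,sold=1 ship[1->2]=1 ship[0->1]=2 prod=3 -> [8 12 1]
Step 6: demand=5,sold=1 ship[1->2]=1 ship[0->1]=2 prod=3 -> [9 13 1]
Step 7: demand=5,sold=1 ship[1->2]=1 ship[0->1]=2 prod=3 -> [10 14 1]
Step 8: demand=5,sold=1 ship[1->2]=1 ship[0->1]=2 prod=3 -> [11 15 1]
Step 9: demand=5,sold=1 ship[1->2]=1 ship[0->1]=2 prod=3 -> [12 16 1]
Step 10: demand=5,sold=1 ship[1->2]=1 ship[0->1]=2 prod=3 -> [13 17 1]
Step 11: demand=5,sold=1 ship[1->2]=1 ship[0->1]=2 prod=3 -> [14 18 1]
Step 12: demand=5,sold=1 ship[1->2]=1 ship[0->1]=2 prod=3 -> [15 19 1]
First stockout at step 5

5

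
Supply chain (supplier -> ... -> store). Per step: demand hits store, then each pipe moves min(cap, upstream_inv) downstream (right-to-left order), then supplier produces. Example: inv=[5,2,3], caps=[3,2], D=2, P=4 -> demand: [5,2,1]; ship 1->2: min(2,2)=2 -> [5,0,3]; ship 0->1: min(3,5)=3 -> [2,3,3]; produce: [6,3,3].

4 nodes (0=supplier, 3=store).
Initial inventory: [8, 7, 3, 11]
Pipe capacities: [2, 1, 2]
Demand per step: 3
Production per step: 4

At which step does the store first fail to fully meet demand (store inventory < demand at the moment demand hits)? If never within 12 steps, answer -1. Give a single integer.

Step 1: demand=3,sold=3 ship[2->3]=2 ship[1->2]=1 ship[0->1]=2 prod=4 -> [10 8 2 10]
Step 2: demand=3,sold=3 ship[2->3]=2 ship[1->2]=1 ship[0->1]=2 prod=4 -> [12 9 1 9]
Step 3: demand=3,sold=3 ship[2->3]=1 ship[1->2]=1 ship[0->1]=2 prod=4 -> [14 10 1 7]
Step 4: demand=3,sold=3 ship[2->3]=1 ship[1->2]=1 ship[0->1]=2 prod=4 -> [16 11 1 5]
Step 5: demand=3,sold=3 ship[2->3]=1 ship[1->2]=1 ship[0->1]=2 prod=4 -> [18 12 1 3]
Step 6: demand=3,sold=3 ship[2->3]=1 ship[1->2]=1 ship[0->1]=2 prod=4 -> [20 13 1 1]
Step 7: demand=3,sold=1 ship[2->3]=1 ship[1->2]=1 ship[0->1]=2 prod=4 -> [22 14 1 1]
Step 8: demand=3,sold=1 ship[2->3]=1 ship[1->2]=1 ship[0->1]=2 prod=4 -> [24 15 1 1]
Step 9: demand=3,sold=1 ship[2->3]=1 ship[1->2]=1 ship[0->1]=2 prod=4 -> [26 16 1 1]
Step 10: demand=3,sold=1 ship[2->3]=1 ship[1->2]=1 ship[0->1]=2 prod=4 -> [28 17 1 1]
Step 11: demand=3,sold=1 ship[2->3]=1 ship[1->2]=1 ship[0->1]=2 prod=4 -> [30 18 1 1]
Step 12: demand=3,sold=1 ship[2->3]=1 ship[1->2]=1 ship[0->1]=2 prod=4 -> [32 19 1 1]
First stockout at step 7

7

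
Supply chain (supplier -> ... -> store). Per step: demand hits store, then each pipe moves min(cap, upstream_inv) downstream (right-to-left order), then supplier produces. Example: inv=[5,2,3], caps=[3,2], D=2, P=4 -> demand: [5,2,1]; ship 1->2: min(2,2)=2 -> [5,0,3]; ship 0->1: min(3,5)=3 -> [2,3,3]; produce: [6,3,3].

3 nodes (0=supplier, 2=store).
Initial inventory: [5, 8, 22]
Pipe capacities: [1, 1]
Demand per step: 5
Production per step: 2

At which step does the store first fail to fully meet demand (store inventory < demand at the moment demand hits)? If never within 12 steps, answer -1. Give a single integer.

Step 1: demand=5,sold=5 ship[1->2]=1 ship[0->1]=1 prod=2 -> [6 8 18]
Step 2: demand=5,sold=5 ship[1->2]=1 ship[0->1]=1 prod=2 -> [7 8 14]
Step 3: demand=5,sold=5 ship[1->2]=1 ship[0->1]=1 prod=2 -> [8 8 10]
Step 4: demand=5,sold=5 ship[1->2]=1 ship[0->1]=1 prod=2 -> [9 8 6]
Step 5: demand=5,sold=5 ship[1->2]=1 ship[0->1]=1 prod=2 -> [10 8 2]
Step 6: demand=5,sold=2 ship[1->2]=1 ship[0->1]=1 prod=2 -> [11 8 1]
Step 7: demand=5,sold=1 ship[1->2]=1 ship[0->1]=1 prod=2 -> [12 8 1]
Step 8: demand=5,sold=1 ship[1->2]=1 ship[0->1]=1 prod=2 -> [13 8 1]
Step 9: demand=5,sold=1 ship[1->2]=1 ship[0->1]=1 prod=2 -> [14 8 1]
Step 10: demand=5,sold=1 ship[1->2]=1 ship[0->1]=1 prod=2 -> [15 8 1]
Step 11: demand=5,sold=1 ship[1->2]=1 ship[0->1]=1 prod=2 -> [16 8 1]
Step 12: demand=5,sold=1 ship[1->2]=1 ship[0->1]=1 prod=2 -> [17 8 1]
First stockout at step 6

6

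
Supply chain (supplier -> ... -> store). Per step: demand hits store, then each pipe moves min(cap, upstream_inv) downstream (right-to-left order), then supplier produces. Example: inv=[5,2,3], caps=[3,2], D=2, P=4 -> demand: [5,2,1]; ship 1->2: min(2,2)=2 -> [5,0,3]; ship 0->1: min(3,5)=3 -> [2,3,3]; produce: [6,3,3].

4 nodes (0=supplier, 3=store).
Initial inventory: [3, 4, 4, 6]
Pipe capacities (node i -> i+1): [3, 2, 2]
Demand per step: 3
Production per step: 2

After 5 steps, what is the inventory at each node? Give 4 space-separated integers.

Step 1: demand=3,sold=3 ship[2->3]=2 ship[1->2]=2 ship[0->1]=3 prod=2 -> inv=[2 5 4 5]
Step 2: demand=3,sold=3 ship[2->3]=2 ship[1->2]=2 ship[0->1]=2 prod=2 -> inv=[2 5 4 4]
Step 3: demand=3,sold=3 ship[2->3]=2 ship[1->2]=2 ship[0->1]=2 prod=2 -> inv=[2 5 4 3]
Step 4: demand=3,sold=3 ship[2->3]=2 ship[1->2]=2 ship[0->1]=2 prod=2 -> inv=[2 5 4 2]
Step 5: demand=3,sold=2 ship[2->3]=2 ship[1->2]=2 ship[0->1]=2 prod=2 -> inv=[2 5 4 2]

2 5 4 2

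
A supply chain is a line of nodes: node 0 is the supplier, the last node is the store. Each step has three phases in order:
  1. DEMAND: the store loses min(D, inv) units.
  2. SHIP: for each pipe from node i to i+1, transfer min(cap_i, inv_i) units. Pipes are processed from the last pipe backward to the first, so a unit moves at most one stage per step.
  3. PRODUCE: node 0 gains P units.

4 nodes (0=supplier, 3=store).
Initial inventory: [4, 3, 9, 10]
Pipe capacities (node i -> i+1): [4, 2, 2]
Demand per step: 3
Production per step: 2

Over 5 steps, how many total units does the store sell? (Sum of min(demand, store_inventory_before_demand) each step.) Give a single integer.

Step 1: sold=3 (running total=3) -> [2 5 9 9]
Step 2: sold=3 (running total=6) -> [2 5 9 8]
Step 3: sold=3 (running total=9) -> [2 5 9 7]
Step 4: sold=3 (running total=12) -> [2 5 9 6]
Step 5: sold=3 (running total=15) -> [2 5 9 5]

Answer: 15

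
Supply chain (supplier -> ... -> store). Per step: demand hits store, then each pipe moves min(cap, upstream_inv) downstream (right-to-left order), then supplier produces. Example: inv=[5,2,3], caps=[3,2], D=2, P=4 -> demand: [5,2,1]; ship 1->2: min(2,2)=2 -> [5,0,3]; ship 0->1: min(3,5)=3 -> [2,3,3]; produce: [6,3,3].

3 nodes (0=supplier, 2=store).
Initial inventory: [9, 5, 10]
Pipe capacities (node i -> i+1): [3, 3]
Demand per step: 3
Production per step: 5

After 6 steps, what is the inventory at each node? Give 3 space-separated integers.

Step 1: demand=3,sold=3 ship[1->2]=3 ship[0->1]=3 prod=5 -> inv=[11 5 10]
Step 2: demand=3,sold=3 ship[1->2]=3 ship[0->1]=3 prod=5 -> inv=[13 5 10]
Step 3: demand=3,sold=3 ship[1->2]=3 ship[0->1]=3 prod=5 -> inv=[15 5 10]
Step 4: demand=3,sold=3 ship[1->2]=3 ship[0->1]=3 prod=5 -> inv=[17 5 10]
Step 5: demand=3,sold=3 ship[1->2]=3 ship[0->1]=3 prod=5 -> inv=[19 5 10]
Step 6: demand=3,sold=3 ship[1->2]=3 ship[0->1]=3 prod=5 -> inv=[21 5 10]

21 5 10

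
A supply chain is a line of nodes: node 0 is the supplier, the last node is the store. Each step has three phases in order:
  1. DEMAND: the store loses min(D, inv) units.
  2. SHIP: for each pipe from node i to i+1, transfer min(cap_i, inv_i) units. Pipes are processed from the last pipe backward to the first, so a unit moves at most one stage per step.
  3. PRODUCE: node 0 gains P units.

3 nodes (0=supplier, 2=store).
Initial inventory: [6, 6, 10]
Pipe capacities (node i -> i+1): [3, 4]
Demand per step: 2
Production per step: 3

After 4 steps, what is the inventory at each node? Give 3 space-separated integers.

Step 1: demand=2,sold=2 ship[1->2]=4 ship[0->1]=3 prod=3 -> inv=[6 5 12]
Step 2: demand=2,sold=2 ship[1->2]=4 ship[0->1]=3 prod=3 -> inv=[6 4 14]
Step 3: demand=2,sold=2 ship[1->2]=4 ship[0->1]=3 prod=3 -> inv=[6 3 16]
Step 4: demand=2,sold=2 ship[1->2]=3 ship[0->1]=3 prod=3 -> inv=[6 3 17]

6 3 17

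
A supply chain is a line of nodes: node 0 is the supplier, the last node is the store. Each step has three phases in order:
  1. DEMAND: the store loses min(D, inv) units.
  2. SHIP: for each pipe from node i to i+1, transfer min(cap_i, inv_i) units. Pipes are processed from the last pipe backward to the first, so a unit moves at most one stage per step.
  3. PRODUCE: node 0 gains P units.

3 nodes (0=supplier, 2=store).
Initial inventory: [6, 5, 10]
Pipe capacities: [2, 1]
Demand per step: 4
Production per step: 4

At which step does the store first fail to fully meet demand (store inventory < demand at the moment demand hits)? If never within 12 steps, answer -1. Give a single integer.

Step 1: demand=4,sold=4 ship[1->2]=1 ship[0->1]=2 prod=4 -> [8 6 7]
Step 2: demand=4,sold=4 ship[1->2]=1 ship[0->1]=2 prod=4 -> [10 7 4]
Step 3: demand=4,sold=4 ship[1->2]=1 ship[0->1]=2 prod=4 -> [12 8 1]
Step 4: demand=4,sold=1 ship[1->2]=1 ship[0->1]=2 prod=4 -> [14 9 1]
Step 5: demand=4,sold=1 ship[1->2]=1 ship[0->1]=2 prod=4 -> [16 10 1]
Step 6: demand=4,sold=1 ship[1->2]=1 ship[0->1]=2 prod=4 -> [18 11 1]
Step 7: demand=4,sold=1 ship[1->2]=1 ship[0->1]=2 prod=4 -> [20 12 1]
Step 8: demand=4,sold=1 ship[1->2]=1 ship[0->1]=2 prod=4 -> [22 13 1]
Step 9: demand=4,sold=1 ship[1->2]=1 ship[0->1]=2 prod=4 -> [24 14 1]
Step 10: demand=4,sold=1 ship[1->2]=1 ship[0->1]=2 prod=4 -> [26 15 1]
Step 11: demand=4,sold=1 ship[1->2]=1 ship[0->1]=2 prod=4 -> [28 16 1]
Step 12: demand=4,sold=1 ship[1->2]=1 ship[0->1]=2 prod=4 -> [30 17 1]
First stockout at step 4

4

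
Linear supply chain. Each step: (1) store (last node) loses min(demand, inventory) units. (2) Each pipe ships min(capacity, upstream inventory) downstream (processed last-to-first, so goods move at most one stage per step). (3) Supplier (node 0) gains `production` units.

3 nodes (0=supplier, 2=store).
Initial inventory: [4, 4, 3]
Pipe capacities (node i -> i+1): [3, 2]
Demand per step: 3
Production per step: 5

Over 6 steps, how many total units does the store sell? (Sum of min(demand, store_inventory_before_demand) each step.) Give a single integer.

Step 1: sold=3 (running total=3) -> [6 5 2]
Step 2: sold=2 (running total=5) -> [8 6 2]
Step 3: sold=2 (running total=7) -> [10 7 2]
Step 4: sold=2 (running total=9) -> [12 8 2]
Step 5: sold=2 (running total=11) -> [14 9 2]
Step 6: sold=2 (running total=13) -> [16 10 2]

Answer: 13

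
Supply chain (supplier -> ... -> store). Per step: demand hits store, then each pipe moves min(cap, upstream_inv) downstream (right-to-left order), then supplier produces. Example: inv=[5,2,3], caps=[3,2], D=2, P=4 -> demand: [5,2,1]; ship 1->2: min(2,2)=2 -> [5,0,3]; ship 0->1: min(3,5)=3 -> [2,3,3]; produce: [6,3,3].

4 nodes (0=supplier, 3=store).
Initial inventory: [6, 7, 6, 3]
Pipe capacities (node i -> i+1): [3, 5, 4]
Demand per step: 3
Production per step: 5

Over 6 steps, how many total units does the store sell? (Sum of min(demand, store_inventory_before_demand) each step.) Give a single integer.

Step 1: sold=3 (running total=3) -> [8 5 7 4]
Step 2: sold=3 (running total=6) -> [10 3 8 5]
Step 3: sold=3 (running total=9) -> [12 3 7 6]
Step 4: sold=3 (running total=12) -> [14 3 6 7]
Step 5: sold=3 (running total=15) -> [16 3 5 8]
Step 6: sold=3 (running total=18) -> [18 3 4 9]

Answer: 18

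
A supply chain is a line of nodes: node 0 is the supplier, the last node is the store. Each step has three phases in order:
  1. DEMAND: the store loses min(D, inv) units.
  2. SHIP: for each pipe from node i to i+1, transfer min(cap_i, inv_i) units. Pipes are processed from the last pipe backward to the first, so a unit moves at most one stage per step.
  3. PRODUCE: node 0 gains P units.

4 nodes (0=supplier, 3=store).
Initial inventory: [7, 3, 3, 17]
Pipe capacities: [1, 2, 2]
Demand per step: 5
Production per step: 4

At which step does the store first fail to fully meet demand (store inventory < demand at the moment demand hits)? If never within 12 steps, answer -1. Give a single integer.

Step 1: demand=5,sold=5 ship[2->3]=2 ship[1->2]=2 ship[0->1]=1 prod=4 -> [10 2 3 14]
Step 2: demand=5,sold=5 ship[2->3]=2 ship[1->2]=2 ship[0->1]=1 prod=4 -> [13 1 3 11]
Step 3: demand=5,sold=5 ship[2->3]=2 ship[1->2]=1 ship[0->1]=1 prod=4 -> [16 1 2 8]
Step 4: demand=5,sold=5 ship[2->3]=2 ship[1->2]=1 ship[0->1]=1 prod=4 -> [19 1 1 5]
Step 5: demand=5,sold=5 ship[2->3]=1 ship[1->2]=1 ship[0->1]=1 prod=4 -> [22 1 1 1]
Step 6: demand=5,sold=1 ship[2->3]=1 ship[1->2]=1 ship[0->1]=1 prod=4 -> [25 1 1 1]
Step 7: demand=5,sold=1 ship[2->3]=1 ship[1->2]=1 ship[0->1]=1 prod=4 -> [28 1 1 1]
Step 8: demand=5,sold=1 ship[2->3]=1 ship[1->2]=1 ship[0->1]=1 prod=4 -> [31 1 1 1]
Step 9: demand=5,sold=1 ship[2->3]=1 ship[1->2]=1 ship[0->1]=1 prod=4 -> [34 1 1 1]
Step 10: demand=5,sold=1 ship[2->3]=1 ship[1->2]=1 ship[0->1]=1 prod=4 -> [37 1 1 1]
Step 11: demand=5,sold=1 ship[2->3]=1 ship[1->2]=1 ship[0->1]=1 prod=4 -> [40 1 1 1]
Step 12: demand=5,sold=1 ship[2->3]=1 ship[1->2]=1 ship[0->1]=1 prod=4 -> [43 1 1 1]
First stockout at step 6

6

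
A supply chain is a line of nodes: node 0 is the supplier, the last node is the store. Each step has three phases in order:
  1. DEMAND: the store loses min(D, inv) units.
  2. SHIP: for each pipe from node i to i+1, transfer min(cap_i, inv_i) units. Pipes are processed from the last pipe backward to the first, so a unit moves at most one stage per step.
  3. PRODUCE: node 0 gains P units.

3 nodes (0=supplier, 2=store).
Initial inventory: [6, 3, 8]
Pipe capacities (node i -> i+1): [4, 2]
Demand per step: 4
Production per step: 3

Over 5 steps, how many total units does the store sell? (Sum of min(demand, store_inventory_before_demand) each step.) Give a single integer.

Step 1: sold=4 (running total=4) -> [5 5 6]
Step 2: sold=4 (running total=8) -> [4 7 4]
Step 3: sold=4 (running total=12) -> [3 9 2]
Step 4: sold=2 (running total=14) -> [3 10 2]
Step 5: sold=2 (running total=16) -> [3 11 2]

Answer: 16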